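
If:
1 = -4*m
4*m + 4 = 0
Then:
No Solution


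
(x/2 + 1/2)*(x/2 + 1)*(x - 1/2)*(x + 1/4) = x^4/4 + 11*x^3/16 + 9*x^2/32 - 7*x/32 - 1/16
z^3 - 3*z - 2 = (z - 2)*(z + 1)^2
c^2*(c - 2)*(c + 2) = c^4 - 4*c^2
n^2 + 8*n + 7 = (n + 1)*(n + 7)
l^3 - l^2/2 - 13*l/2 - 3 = (l - 3)*(l + 1/2)*(l + 2)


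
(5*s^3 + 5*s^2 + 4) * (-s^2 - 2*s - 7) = -5*s^5 - 15*s^4 - 45*s^3 - 39*s^2 - 8*s - 28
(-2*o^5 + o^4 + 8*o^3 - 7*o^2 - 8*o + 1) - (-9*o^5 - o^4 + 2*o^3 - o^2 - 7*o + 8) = 7*o^5 + 2*o^4 + 6*o^3 - 6*o^2 - o - 7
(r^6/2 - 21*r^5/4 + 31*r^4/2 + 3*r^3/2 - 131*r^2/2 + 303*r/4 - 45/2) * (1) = r^6/2 - 21*r^5/4 + 31*r^4/2 + 3*r^3/2 - 131*r^2/2 + 303*r/4 - 45/2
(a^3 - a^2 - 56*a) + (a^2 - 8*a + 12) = a^3 - 64*a + 12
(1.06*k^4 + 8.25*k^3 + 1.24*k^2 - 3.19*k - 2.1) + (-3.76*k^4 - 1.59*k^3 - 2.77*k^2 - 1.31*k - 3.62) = -2.7*k^4 + 6.66*k^3 - 1.53*k^2 - 4.5*k - 5.72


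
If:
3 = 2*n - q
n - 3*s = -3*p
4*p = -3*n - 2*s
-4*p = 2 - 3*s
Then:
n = 36/29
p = -22/29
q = -15/29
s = -10/29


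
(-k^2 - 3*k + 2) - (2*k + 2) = -k^2 - 5*k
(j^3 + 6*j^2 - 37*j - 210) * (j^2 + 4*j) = j^5 + 10*j^4 - 13*j^3 - 358*j^2 - 840*j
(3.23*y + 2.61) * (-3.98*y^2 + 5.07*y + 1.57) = -12.8554*y^3 + 5.9883*y^2 + 18.3038*y + 4.0977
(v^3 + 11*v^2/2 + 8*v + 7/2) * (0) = 0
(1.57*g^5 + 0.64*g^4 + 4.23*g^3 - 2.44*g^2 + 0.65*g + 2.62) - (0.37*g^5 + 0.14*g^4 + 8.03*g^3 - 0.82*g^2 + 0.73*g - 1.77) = 1.2*g^5 + 0.5*g^4 - 3.8*g^3 - 1.62*g^2 - 0.08*g + 4.39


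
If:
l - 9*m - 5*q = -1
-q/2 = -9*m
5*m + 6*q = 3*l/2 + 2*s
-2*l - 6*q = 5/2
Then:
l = -79/68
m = -1/612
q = -1/34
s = 1907/2448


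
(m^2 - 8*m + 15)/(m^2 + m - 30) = (m - 3)/(m + 6)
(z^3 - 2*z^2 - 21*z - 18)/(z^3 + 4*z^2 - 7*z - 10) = (z^2 - 3*z - 18)/(z^2 + 3*z - 10)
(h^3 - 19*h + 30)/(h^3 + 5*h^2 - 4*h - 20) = (h - 3)/(h + 2)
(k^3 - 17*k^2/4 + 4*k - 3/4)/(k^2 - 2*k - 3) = (4*k^2 - 5*k + 1)/(4*(k + 1))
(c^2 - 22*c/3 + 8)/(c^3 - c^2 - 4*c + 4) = (c^2 - 22*c/3 + 8)/(c^3 - c^2 - 4*c + 4)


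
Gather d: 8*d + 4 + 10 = 8*d + 14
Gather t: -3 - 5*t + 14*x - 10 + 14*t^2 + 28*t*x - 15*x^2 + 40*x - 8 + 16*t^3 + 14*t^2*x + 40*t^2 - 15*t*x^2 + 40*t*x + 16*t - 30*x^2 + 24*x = 16*t^3 + t^2*(14*x + 54) + t*(-15*x^2 + 68*x + 11) - 45*x^2 + 78*x - 21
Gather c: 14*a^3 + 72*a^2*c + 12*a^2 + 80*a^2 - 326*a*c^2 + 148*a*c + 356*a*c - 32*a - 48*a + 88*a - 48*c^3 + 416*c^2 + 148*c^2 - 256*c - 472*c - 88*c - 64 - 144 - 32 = 14*a^3 + 92*a^2 + 8*a - 48*c^3 + c^2*(564 - 326*a) + c*(72*a^2 + 504*a - 816) - 240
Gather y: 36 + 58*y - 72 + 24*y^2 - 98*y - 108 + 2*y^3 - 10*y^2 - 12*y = 2*y^3 + 14*y^2 - 52*y - 144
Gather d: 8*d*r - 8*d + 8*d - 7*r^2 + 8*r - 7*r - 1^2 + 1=8*d*r - 7*r^2 + r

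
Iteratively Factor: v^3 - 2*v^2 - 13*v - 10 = (v + 2)*(v^2 - 4*v - 5) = (v + 1)*(v + 2)*(v - 5)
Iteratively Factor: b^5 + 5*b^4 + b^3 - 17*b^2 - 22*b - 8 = (b + 1)*(b^4 + 4*b^3 - 3*b^2 - 14*b - 8) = (b + 1)*(b + 4)*(b^3 - 3*b - 2) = (b + 1)^2*(b + 4)*(b^2 - b - 2) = (b - 2)*(b + 1)^2*(b + 4)*(b + 1)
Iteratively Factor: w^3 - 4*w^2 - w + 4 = (w - 4)*(w^2 - 1) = (w - 4)*(w - 1)*(w + 1)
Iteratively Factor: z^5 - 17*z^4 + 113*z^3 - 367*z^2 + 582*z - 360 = (z - 4)*(z^4 - 13*z^3 + 61*z^2 - 123*z + 90) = (z - 5)*(z - 4)*(z^3 - 8*z^2 + 21*z - 18) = (z - 5)*(z - 4)*(z - 3)*(z^2 - 5*z + 6) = (z - 5)*(z - 4)*(z - 3)^2*(z - 2)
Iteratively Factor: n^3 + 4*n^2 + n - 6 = (n + 3)*(n^2 + n - 2) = (n + 2)*(n + 3)*(n - 1)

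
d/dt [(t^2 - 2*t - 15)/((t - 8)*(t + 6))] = 66*(1 - t)/(t^4 - 4*t^3 - 92*t^2 + 192*t + 2304)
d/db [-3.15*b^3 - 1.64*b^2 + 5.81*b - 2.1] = -9.45*b^2 - 3.28*b + 5.81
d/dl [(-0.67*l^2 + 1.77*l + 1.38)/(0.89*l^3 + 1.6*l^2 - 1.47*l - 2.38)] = (0.5963*l^4 - 3.1506*l^3 - 5.5317*l^2 - 1.2268*l - 2.184)/(0.7921*l^6 + 2.848*l^5 - 0.0565999999999995*l^4 - 8.9404*l^3 - 5.4551*l^2 + 6.9972*l + 5.6644)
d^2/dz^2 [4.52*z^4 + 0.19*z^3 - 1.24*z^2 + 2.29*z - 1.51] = 54.24*z^2 + 1.14*z - 2.48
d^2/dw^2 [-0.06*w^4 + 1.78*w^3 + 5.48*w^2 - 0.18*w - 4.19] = -0.72*w^2 + 10.68*w + 10.96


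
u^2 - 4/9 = (u - 2/3)*(u + 2/3)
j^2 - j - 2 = (j - 2)*(j + 1)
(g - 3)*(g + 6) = g^2 + 3*g - 18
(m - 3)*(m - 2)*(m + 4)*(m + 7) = m^4 + 6*m^3 - 21*m^2 - 74*m + 168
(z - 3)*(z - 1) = z^2 - 4*z + 3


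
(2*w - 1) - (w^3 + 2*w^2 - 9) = -w^3 - 2*w^2 + 2*w + 8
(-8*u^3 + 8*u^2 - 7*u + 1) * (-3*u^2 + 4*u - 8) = 24*u^5 - 56*u^4 + 117*u^3 - 95*u^2 + 60*u - 8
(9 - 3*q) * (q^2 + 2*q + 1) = -3*q^3 + 3*q^2 + 15*q + 9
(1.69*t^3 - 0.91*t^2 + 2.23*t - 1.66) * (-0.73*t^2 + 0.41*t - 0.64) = -1.2337*t^5 + 1.3572*t^4 - 3.0826*t^3 + 2.7085*t^2 - 2.1078*t + 1.0624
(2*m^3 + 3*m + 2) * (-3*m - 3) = -6*m^4 - 6*m^3 - 9*m^2 - 15*m - 6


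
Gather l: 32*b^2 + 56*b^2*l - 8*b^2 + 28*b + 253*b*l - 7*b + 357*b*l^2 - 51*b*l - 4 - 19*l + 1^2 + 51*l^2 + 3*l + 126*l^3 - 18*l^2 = 24*b^2 + 21*b + 126*l^3 + l^2*(357*b + 33) + l*(56*b^2 + 202*b - 16) - 3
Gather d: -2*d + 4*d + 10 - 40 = 2*d - 30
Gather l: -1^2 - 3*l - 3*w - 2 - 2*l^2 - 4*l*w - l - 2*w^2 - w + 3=-2*l^2 + l*(-4*w - 4) - 2*w^2 - 4*w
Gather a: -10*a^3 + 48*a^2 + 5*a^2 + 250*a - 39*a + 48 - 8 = -10*a^3 + 53*a^2 + 211*a + 40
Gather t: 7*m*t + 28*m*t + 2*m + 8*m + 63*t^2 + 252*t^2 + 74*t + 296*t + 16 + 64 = 10*m + 315*t^2 + t*(35*m + 370) + 80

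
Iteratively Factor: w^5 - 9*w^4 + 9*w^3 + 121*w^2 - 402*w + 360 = (w - 2)*(w^4 - 7*w^3 - 5*w^2 + 111*w - 180) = (w - 5)*(w - 2)*(w^3 - 2*w^2 - 15*w + 36) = (w - 5)*(w - 3)*(w - 2)*(w^2 + w - 12) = (w - 5)*(w - 3)^2*(w - 2)*(w + 4)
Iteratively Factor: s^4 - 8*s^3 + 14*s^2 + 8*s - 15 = (s - 3)*(s^3 - 5*s^2 - s + 5) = (s - 5)*(s - 3)*(s^2 - 1) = (s - 5)*(s - 3)*(s - 1)*(s + 1)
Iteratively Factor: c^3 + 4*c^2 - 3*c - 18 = (c - 2)*(c^2 + 6*c + 9) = (c - 2)*(c + 3)*(c + 3)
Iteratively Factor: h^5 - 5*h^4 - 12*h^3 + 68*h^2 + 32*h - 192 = (h + 3)*(h^4 - 8*h^3 + 12*h^2 + 32*h - 64) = (h - 4)*(h + 3)*(h^3 - 4*h^2 - 4*h + 16) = (h - 4)*(h - 2)*(h + 3)*(h^2 - 2*h - 8) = (h - 4)^2*(h - 2)*(h + 3)*(h + 2)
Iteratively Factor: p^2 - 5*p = (p - 5)*(p)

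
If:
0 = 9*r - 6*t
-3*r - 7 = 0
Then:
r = -7/3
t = -7/2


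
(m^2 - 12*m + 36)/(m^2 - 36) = (m - 6)/(m + 6)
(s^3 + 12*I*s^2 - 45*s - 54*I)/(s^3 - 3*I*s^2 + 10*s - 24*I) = (s^2 + 9*I*s - 18)/(s^2 - 6*I*s - 8)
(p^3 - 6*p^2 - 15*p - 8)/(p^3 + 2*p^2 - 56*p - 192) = (p^2 + 2*p + 1)/(p^2 + 10*p + 24)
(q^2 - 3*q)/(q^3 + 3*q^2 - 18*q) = 1/(q + 6)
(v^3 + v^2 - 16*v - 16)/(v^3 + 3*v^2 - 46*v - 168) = (v^2 - 3*v - 4)/(v^2 - v - 42)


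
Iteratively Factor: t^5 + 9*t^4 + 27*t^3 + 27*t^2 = (t + 3)*(t^4 + 6*t^3 + 9*t^2) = t*(t + 3)*(t^3 + 6*t^2 + 9*t) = t*(t + 3)^2*(t^2 + 3*t) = t^2*(t + 3)^2*(t + 3)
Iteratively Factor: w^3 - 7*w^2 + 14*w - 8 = (w - 4)*(w^2 - 3*w + 2) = (w - 4)*(w - 1)*(w - 2)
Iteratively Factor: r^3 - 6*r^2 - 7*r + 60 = (r + 3)*(r^2 - 9*r + 20) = (r - 5)*(r + 3)*(r - 4)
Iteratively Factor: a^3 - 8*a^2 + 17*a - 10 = (a - 5)*(a^2 - 3*a + 2) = (a - 5)*(a - 1)*(a - 2)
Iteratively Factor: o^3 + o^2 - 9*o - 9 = (o + 3)*(o^2 - 2*o - 3) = (o - 3)*(o + 3)*(o + 1)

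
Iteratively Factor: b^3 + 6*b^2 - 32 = (b + 4)*(b^2 + 2*b - 8) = (b + 4)^2*(b - 2)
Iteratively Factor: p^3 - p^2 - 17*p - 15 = (p + 1)*(p^2 - 2*p - 15) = (p + 1)*(p + 3)*(p - 5)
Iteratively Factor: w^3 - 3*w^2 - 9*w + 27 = (w + 3)*(w^2 - 6*w + 9) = (w - 3)*(w + 3)*(w - 3)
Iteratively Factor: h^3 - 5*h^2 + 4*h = (h - 1)*(h^2 - 4*h) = h*(h - 1)*(h - 4)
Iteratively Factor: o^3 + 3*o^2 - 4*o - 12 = (o + 2)*(o^2 + o - 6) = (o + 2)*(o + 3)*(o - 2)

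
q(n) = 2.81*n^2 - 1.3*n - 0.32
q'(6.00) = 32.42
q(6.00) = 93.04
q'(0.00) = -1.30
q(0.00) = -0.32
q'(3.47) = 18.20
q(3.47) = 29.00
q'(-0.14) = -2.09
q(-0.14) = -0.08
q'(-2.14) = -13.33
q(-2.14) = 15.33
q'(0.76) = 2.97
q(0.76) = 0.32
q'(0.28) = 0.27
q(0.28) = -0.46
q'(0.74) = 2.86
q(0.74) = 0.26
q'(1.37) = 6.40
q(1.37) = 3.17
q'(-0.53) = -4.28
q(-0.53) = 1.16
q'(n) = 5.62*n - 1.3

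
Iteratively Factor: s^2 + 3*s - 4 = (s + 4)*(s - 1)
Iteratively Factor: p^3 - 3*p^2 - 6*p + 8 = (p - 4)*(p^2 + p - 2) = (p - 4)*(p - 1)*(p + 2)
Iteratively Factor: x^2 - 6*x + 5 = (x - 1)*(x - 5)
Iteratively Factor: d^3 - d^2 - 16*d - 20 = (d + 2)*(d^2 - 3*d - 10) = (d + 2)^2*(d - 5)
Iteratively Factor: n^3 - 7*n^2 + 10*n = (n - 2)*(n^2 - 5*n) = (n - 5)*(n - 2)*(n)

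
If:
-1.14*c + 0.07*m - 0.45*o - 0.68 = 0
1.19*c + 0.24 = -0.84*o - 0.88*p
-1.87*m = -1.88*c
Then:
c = 1.09095248407812*p - 1.27608381470956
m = 1.09678645458121*p - 1.28290779232833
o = 1.52207111845759 - 2.59313506672972*p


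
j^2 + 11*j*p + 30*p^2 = (j + 5*p)*(j + 6*p)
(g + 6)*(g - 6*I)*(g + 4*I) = g^3 + 6*g^2 - 2*I*g^2 + 24*g - 12*I*g + 144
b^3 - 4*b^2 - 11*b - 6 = (b - 6)*(b + 1)^2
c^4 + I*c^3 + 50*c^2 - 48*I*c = c*(c - 6*I)*(c - I)*(c + 8*I)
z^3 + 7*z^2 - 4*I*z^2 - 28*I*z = z*(z + 7)*(z - 4*I)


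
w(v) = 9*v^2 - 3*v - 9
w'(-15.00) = -273.00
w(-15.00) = 2061.00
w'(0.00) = -3.00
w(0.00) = -9.00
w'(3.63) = 62.34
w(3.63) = 98.70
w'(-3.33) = -62.94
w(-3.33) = 100.79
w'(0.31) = 2.58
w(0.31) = -9.07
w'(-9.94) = -181.92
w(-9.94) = 910.05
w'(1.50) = 24.00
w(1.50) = 6.75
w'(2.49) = 41.82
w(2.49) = 39.33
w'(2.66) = 44.88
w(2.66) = 46.70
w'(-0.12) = -5.16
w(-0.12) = -8.51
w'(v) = 18*v - 3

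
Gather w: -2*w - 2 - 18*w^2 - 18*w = -18*w^2 - 20*w - 2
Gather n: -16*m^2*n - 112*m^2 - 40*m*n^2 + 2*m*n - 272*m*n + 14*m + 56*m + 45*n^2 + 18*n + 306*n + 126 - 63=-112*m^2 + 70*m + n^2*(45 - 40*m) + n*(-16*m^2 - 270*m + 324) + 63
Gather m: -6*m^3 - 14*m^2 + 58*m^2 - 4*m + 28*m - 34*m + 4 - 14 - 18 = -6*m^3 + 44*m^2 - 10*m - 28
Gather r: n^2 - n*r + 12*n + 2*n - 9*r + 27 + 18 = n^2 + 14*n + r*(-n - 9) + 45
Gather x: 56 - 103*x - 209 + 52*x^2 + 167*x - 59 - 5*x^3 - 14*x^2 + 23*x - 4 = -5*x^3 + 38*x^2 + 87*x - 216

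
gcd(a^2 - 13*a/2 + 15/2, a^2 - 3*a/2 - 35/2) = a - 5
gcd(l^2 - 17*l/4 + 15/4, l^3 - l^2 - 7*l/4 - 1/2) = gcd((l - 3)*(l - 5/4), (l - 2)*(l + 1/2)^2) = 1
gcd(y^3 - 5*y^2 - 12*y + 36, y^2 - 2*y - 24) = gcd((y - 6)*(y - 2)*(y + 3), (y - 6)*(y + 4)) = y - 6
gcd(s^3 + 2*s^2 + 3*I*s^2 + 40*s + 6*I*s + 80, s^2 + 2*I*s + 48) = s + 8*I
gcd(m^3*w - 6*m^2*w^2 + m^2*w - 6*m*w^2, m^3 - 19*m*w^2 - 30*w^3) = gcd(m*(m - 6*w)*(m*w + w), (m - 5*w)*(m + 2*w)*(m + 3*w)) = 1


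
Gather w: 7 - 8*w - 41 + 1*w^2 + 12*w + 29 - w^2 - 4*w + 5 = 0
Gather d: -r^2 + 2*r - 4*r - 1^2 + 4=-r^2 - 2*r + 3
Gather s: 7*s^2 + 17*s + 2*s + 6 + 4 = 7*s^2 + 19*s + 10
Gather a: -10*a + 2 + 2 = 4 - 10*a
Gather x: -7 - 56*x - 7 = -56*x - 14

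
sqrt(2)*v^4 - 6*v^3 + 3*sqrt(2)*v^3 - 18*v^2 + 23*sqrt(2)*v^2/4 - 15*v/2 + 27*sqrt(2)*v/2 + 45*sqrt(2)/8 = (v + 5/2)*(v - 3*sqrt(2)/2)^2*(sqrt(2)*v + sqrt(2)/2)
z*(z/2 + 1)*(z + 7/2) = z^3/2 + 11*z^2/4 + 7*z/2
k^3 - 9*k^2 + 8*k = k*(k - 8)*(k - 1)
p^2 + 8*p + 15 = (p + 3)*(p + 5)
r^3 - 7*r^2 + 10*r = r*(r - 5)*(r - 2)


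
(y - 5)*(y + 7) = y^2 + 2*y - 35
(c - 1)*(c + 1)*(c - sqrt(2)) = c^3 - sqrt(2)*c^2 - c + sqrt(2)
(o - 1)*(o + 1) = o^2 - 1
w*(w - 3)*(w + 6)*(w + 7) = w^4 + 10*w^3 + 3*w^2 - 126*w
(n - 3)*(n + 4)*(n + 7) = n^3 + 8*n^2 - 5*n - 84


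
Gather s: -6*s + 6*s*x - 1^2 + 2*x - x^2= s*(6*x - 6) - x^2 + 2*x - 1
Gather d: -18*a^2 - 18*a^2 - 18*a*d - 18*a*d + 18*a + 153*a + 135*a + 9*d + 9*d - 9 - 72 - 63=-36*a^2 + 306*a + d*(18 - 36*a) - 144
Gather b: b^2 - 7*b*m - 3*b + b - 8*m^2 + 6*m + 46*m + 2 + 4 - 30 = b^2 + b*(-7*m - 2) - 8*m^2 + 52*m - 24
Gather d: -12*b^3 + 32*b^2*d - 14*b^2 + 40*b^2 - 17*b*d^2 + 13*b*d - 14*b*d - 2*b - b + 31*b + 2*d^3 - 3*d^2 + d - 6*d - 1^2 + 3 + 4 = -12*b^3 + 26*b^2 + 28*b + 2*d^3 + d^2*(-17*b - 3) + d*(32*b^2 - b - 5) + 6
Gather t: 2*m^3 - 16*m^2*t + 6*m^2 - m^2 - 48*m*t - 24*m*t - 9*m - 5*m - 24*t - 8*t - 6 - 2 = 2*m^3 + 5*m^2 - 14*m + t*(-16*m^2 - 72*m - 32) - 8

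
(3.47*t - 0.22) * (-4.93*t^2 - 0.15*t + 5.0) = -17.1071*t^3 + 0.5641*t^2 + 17.383*t - 1.1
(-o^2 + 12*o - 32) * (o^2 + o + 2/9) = -o^4 + 11*o^3 - 182*o^2/9 - 88*o/3 - 64/9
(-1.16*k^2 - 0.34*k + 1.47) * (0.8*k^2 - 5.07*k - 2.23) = -0.928*k^4 + 5.6092*k^3 + 5.4866*k^2 - 6.6947*k - 3.2781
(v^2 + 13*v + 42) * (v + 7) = v^3 + 20*v^2 + 133*v + 294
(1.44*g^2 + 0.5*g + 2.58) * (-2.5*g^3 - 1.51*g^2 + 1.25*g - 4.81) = -3.6*g^5 - 3.4244*g^4 - 5.405*g^3 - 10.1972*g^2 + 0.82*g - 12.4098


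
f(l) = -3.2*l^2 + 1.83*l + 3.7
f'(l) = 1.83 - 6.4*l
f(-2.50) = -20.88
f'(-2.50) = 17.83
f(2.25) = -8.38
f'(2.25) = -12.57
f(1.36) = 0.27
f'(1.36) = -6.87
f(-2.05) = -13.50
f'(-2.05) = 14.95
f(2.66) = -14.07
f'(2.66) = -15.19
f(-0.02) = 3.66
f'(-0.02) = 1.96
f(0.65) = 3.54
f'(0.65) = -2.33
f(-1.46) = -5.79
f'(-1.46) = 11.17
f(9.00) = -239.03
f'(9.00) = -55.77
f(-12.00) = -479.06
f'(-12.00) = 78.63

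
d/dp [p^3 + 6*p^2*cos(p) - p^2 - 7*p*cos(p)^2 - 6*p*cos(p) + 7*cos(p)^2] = -6*p^2*sin(p) + 3*p^2 + 6*p*sin(p) + 7*p*sin(2*p) + 12*p*cos(p) - 2*p - 7*sin(2*p) - 7*cos(p)^2 - 6*cos(p)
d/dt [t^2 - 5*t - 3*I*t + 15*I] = 2*t - 5 - 3*I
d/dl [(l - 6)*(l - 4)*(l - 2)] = 3*l^2 - 24*l + 44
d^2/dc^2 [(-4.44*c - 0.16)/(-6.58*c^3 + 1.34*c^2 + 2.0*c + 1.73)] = (1153.416096*c^5 - 151.76112*c^4 + 110.233696*c^3 + 595.597728*c^2 - 48.255984*c - 30.186624)/(284.890312*c^9 - 174.051528*c^8 - 224.333256*c^7 - 121.30802*c^6 + 159.708936*c^5 + 111.201636*c^4 + 23.261446*c^3 - 32.791458*c^2 - 17.9574*c - 5.177717)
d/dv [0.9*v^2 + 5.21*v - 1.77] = 1.8*v + 5.21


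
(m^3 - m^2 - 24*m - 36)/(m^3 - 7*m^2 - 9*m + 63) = (m^2 - 4*m - 12)/(m^2 - 10*m + 21)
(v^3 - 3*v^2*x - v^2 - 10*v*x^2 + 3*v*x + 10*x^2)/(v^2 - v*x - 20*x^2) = (v^2 + 2*v*x - v - 2*x)/(v + 4*x)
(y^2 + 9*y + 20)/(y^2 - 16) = (y + 5)/(y - 4)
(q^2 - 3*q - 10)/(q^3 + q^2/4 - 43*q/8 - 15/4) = 8*(q - 5)/(8*q^2 - 14*q - 15)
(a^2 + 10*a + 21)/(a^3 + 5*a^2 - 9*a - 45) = (a + 7)/(a^2 + 2*a - 15)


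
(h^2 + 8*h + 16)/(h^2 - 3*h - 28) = (h + 4)/(h - 7)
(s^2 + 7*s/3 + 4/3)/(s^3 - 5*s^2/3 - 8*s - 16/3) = 1/(s - 4)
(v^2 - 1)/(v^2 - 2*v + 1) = (v + 1)/(v - 1)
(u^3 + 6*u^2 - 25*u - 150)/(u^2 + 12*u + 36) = (u^2 - 25)/(u + 6)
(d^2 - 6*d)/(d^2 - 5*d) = (d - 6)/(d - 5)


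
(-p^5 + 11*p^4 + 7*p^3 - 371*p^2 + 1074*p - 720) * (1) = -p^5 + 11*p^4 + 7*p^3 - 371*p^2 + 1074*p - 720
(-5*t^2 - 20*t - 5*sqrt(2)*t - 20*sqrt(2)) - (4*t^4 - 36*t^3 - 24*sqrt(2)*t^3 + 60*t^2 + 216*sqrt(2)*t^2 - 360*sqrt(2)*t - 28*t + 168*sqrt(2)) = -4*t^4 + 24*sqrt(2)*t^3 + 36*t^3 - 216*sqrt(2)*t^2 - 65*t^2 + 8*t + 355*sqrt(2)*t - 188*sqrt(2)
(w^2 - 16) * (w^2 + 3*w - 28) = w^4 + 3*w^3 - 44*w^2 - 48*w + 448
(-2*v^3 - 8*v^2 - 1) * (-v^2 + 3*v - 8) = 2*v^5 + 2*v^4 - 8*v^3 + 65*v^2 - 3*v + 8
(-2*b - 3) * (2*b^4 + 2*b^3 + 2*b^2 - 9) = -4*b^5 - 10*b^4 - 10*b^3 - 6*b^2 + 18*b + 27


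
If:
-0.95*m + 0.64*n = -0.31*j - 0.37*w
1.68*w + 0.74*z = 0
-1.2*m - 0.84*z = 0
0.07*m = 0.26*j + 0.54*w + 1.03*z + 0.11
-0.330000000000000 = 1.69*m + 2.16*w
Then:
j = -0.92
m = -0.11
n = 0.33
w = -0.07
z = 0.15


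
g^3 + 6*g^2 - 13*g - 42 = (g - 3)*(g + 2)*(g + 7)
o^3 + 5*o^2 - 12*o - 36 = (o - 3)*(o + 2)*(o + 6)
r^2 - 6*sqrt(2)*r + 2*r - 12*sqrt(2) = (r + 2)*(r - 6*sqrt(2))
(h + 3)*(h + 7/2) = h^2 + 13*h/2 + 21/2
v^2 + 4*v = v*(v + 4)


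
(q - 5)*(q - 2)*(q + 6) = q^3 - q^2 - 32*q + 60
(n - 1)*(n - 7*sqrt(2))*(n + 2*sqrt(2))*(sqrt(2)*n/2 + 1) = sqrt(2)*n^4/2 - 4*n^3 - sqrt(2)*n^3/2 - 19*sqrt(2)*n^2 + 4*n^2 - 28*n + 19*sqrt(2)*n + 28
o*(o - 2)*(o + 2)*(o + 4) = o^4 + 4*o^3 - 4*o^2 - 16*o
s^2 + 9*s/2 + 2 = (s + 1/2)*(s + 4)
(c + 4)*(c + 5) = c^2 + 9*c + 20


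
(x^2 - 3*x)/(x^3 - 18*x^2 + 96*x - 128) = x*(x - 3)/(x^3 - 18*x^2 + 96*x - 128)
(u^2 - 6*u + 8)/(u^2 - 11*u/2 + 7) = 2*(u - 4)/(2*u - 7)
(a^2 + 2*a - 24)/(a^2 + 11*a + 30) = (a - 4)/(a + 5)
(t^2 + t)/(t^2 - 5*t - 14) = t*(t + 1)/(t^2 - 5*t - 14)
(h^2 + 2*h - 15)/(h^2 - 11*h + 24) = (h + 5)/(h - 8)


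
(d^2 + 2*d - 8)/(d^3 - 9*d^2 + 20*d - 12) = (d + 4)/(d^2 - 7*d + 6)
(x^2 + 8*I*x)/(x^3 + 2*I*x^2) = (x + 8*I)/(x*(x + 2*I))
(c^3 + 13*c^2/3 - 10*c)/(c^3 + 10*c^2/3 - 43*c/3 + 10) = c/(c - 1)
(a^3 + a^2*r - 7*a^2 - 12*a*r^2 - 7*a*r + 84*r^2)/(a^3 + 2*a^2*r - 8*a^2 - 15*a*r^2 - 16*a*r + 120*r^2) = (a^2 + 4*a*r - 7*a - 28*r)/(a^2 + 5*a*r - 8*a - 40*r)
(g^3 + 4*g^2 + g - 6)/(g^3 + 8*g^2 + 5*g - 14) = (g + 3)/(g + 7)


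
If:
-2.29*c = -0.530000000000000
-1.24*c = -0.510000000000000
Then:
No Solution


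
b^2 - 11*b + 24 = (b - 8)*(b - 3)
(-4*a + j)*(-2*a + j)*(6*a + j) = 48*a^3 - 28*a^2*j + j^3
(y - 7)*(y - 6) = y^2 - 13*y + 42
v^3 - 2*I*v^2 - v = v*(v - I)^2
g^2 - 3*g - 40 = (g - 8)*(g + 5)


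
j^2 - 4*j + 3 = (j - 3)*(j - 1)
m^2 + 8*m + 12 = (m + 2)*(m + 6)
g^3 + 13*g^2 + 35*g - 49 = (g - 1)*(g + 7)^2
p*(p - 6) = p^2 - 6*p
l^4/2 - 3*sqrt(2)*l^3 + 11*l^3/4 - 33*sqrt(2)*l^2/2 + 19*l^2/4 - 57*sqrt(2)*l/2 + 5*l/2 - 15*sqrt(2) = (l/2 + 1)*(l + 1)*(l + 5/2)*(l - 6*sqrt(2))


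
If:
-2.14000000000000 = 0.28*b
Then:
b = -7.64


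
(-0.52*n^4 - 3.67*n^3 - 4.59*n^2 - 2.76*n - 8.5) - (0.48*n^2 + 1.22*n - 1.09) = -0.52*n^4 - 3.67*n^3 - 5.07*n^2 - 3.98*n - 7.41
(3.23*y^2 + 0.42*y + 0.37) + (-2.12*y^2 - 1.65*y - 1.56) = 1.11*y^2 - 1.23*y - 1.19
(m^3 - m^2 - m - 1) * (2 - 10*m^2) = -10*m^5 + 10*m^4 + 12*m^3 + 8*m^2 - 2*m - 2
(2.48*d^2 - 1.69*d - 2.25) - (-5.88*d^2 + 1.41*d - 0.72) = 8.36*d^2 - 3.1*d - 1.53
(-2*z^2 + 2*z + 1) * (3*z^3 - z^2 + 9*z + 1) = -6*z^5 + 8*z^4 - 17*z^3 + 15*z^2 + 11*z + 1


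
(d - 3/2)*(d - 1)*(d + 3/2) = d^3 - d^2 - 9*d/4 + 9/4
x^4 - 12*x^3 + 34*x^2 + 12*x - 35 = (x - 7)*(x - 5)*(x - 1)*(x + 1)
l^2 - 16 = (l - 4)*(l + 4)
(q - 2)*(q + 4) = q^2 + 2*q - 8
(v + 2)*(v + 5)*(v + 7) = v^3 + 14*v^2 + 59*v + 70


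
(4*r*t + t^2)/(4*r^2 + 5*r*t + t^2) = t/(r + t)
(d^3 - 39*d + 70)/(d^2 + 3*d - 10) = (d^2 + 2*d - 35)/(d + 5)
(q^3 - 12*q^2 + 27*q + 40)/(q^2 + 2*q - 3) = (q^3 - 12*q^2 + 27*q + 40)/(q^2 + 2*q - 3)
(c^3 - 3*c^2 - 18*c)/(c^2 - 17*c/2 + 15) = 2*c*(c + 3)/(2*c - 5)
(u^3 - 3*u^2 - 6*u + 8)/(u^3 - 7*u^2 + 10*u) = (u^3 - 3*u^2 - 6*u + 8)/(u*(u^2 - 7*u + 10))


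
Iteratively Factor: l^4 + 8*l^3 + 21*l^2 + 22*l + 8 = (l + 1)*(l^3 + 7*l^2 + 14*l + 8) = (l + 1)*(l + 2)*(l^2 + 5*l + 4) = (l + 1)^2*(l + 2)*(l + 4)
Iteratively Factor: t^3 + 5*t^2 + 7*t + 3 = (t + 3)*(t^2 + 2*t + 1) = (t + 1)*(t + 3)*(t + 1)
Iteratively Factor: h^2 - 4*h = (h - 4)*(h)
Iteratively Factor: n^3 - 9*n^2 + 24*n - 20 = (n - 2)*(n^2 - 7*n + 10) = (n - 2)^2*(n - 5)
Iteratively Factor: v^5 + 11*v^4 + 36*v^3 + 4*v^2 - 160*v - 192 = (v + 2)*(v^4 + 9*v^3 + 18*v^2 - 32*v - 96) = (v - 2)*(v + 2)*(v^3 + 11*v^2 + 40*v + 48) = (v - 2)*(v + 2)*(v + 4)*(v^2 + 7*v + 12) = (v - 2)*(v + 2)*(v + 4)^2*(v + 3)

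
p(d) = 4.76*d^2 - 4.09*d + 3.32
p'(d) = 9.52*d - 4.09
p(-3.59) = 79.35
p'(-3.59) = -38.27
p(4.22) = 70.83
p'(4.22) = 36.08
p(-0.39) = 5.64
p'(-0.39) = -7.80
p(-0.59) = 7.39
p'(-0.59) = -9.71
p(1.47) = 7.59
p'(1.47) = 9.90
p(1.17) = 5.05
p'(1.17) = 7.05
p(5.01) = 102.31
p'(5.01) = 43.61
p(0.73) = 2.87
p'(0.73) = 2.86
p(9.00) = 352.07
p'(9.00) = 81.59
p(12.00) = 639.68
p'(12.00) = 110.15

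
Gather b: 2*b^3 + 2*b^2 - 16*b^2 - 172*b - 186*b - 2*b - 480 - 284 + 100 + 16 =2*b^3 - 14*b^2 - 360*b - 648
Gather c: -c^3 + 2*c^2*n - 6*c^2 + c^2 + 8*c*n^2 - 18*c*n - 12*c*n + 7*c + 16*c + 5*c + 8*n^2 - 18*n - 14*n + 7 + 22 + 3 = -c^3 + c^2*(2*n - 5) + c*(8*n^2 - 30*n + 28) + 8*n^2 - 32*n + 32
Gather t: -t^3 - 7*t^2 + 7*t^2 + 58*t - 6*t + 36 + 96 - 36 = -t^3 + 52*t + 96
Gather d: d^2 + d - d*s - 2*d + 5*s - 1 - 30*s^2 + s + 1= d^2 + d*(-s - 1) - 30*s^2 + 6*s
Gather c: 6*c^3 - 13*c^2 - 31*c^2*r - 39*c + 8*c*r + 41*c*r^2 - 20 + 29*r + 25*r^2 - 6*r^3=6*c^3 + c^2*(-31*r - 13) + c*(41*r^2 + 8*r - 39) - 6*r^3 + 25*r^2 + 29*r - 20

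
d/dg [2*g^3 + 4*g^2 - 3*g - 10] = 6*g^2 + 8*g - 3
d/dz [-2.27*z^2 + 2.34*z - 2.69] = 2.34 - 4.54*z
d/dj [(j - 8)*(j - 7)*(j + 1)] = 3*j^2 - 28*j + 41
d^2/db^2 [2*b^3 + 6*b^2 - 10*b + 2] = 12*b + 12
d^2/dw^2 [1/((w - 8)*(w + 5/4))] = 8*(16*(w - 8)^2 + 4*(w - 8)*(4*w + 5) + (4*w + 5)^2)/((w - 8)^3*(4*w + 5)^3)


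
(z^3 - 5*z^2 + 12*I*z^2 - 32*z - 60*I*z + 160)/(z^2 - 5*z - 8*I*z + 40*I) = (z^2 + 12*I*z - 32)/(z - 8*I)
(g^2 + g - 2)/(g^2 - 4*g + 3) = (g + 2)/(g - 3)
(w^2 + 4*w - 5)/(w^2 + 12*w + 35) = (w - 1)/(w + 7)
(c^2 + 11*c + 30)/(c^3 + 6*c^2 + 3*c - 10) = (c + 6)/(c^2 + c - 2)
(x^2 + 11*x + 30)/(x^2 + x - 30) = (x + 5)/(x - 5)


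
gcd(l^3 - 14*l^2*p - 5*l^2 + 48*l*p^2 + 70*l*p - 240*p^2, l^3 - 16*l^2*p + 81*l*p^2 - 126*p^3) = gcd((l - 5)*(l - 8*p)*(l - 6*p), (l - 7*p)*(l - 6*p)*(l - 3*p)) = -l + 6*p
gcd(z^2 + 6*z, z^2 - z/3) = z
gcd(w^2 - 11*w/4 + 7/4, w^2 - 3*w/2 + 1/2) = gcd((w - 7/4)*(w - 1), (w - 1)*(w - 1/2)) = w - 1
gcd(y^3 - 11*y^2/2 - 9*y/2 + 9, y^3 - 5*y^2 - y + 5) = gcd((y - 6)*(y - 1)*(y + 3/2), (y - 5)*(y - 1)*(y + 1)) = y - 1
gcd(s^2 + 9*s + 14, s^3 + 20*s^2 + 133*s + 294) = s + 7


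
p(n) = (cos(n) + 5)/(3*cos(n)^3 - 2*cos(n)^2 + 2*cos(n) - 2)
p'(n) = (cos(n) + 5)*(9*sin(n)*cos(n)^2 - 4*sin(n)*cos(n) + 2*sin(n))/(3*cos(n)^3 - 2*cos(n)^2 + 2*cos(n) - 2)^2 - sin(n)/(3*cos(n)^3 - 2*cos(n)^2 + 2*cos(n) - 2)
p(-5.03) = -3.59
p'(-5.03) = 4.40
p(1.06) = -4.77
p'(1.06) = 8.71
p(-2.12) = -1.12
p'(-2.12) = -1.76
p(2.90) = -0.47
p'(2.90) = 0.22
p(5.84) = 15.28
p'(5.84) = -96.09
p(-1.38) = -3.10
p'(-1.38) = -3.44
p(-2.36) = -0.78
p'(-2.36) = -1.06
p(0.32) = 8.98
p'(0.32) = 26.46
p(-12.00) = 88.24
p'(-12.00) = 3590.31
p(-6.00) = 8.14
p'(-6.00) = 19.68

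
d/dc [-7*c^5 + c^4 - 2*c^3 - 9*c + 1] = -35*c^4 + 4*c^3 - 6*c^2 - 9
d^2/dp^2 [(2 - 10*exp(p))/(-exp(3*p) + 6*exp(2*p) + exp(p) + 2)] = (40*exp(6*p) - 198*exp(5*p) + 532*exp(4*p) - 84*exp(3*p) - 792*exp(2*p) + 74*exp(p) + 44)*exp(p)/(exp(9*p) - 18*exp(8*p) + 105*exp(7*p) - 186*exp(6*p) - 33*exp(5*p) - 222*exp(4*p) - 61*exp(3*p) - 78*exp(2*p) - 12*exp(p) - 8)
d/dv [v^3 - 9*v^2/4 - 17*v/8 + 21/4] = 3*v^2 - 9*v/2 - 17/8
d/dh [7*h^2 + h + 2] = 14*h + 1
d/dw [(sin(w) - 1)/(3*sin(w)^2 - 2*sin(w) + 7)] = (-3*sin(w)^2 + 6*sin(w) + 5)*cos(w)/(3*sin(w)^2 - 2*sin(w) + 7)^2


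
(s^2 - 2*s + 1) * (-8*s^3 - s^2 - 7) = -8*s^5 + 15*s^4 - 6*s^3 - 8*s^2 + 14*s - 7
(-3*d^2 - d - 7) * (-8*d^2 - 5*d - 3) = 24*d^4 + 23*d^3 + 70*d^2 + 38*d + 21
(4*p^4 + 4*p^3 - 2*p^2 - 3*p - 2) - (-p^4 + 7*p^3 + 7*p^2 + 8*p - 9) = 5*p^4 - 3*p^3 - 9*p^2 - 11*p + 7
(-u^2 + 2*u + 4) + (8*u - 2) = -u^2 + 10*u + 2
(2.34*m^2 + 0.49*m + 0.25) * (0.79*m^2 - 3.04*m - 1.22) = 1.8486*m^4 - 6.7265*m^3 - 4.1469*m^2 - 1.3578*m - 0.305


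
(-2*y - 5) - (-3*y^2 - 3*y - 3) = 3*y^2 + y - 2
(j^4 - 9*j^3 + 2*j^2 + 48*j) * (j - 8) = j^5 - 17*j^4 + 74*j^3 + 32*j^2 - 384*j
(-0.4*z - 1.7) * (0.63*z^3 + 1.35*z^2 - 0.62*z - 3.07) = -0.252*z^4 - 1.611*z^3 - 2.047*z^2 + 2.282*z + 5.219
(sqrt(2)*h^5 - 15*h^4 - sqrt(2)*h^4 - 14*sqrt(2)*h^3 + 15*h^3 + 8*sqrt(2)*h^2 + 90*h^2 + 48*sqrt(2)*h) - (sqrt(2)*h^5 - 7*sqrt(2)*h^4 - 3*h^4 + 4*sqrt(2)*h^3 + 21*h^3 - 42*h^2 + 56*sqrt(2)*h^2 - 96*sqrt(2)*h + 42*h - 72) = -12*h^4 + 6*sqrt(2)*h^4 - 18*sqrt(2)*h^3 - 6*h^3 - 48*sqrt(2)*h^2 + 132*h^2 - 42*h + 144*sqrt(2)*h + 72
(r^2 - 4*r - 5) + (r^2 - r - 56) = 2*r^2 - 5*r - 61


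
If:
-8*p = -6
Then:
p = 3/4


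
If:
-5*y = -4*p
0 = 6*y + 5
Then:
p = -25/24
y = -5/6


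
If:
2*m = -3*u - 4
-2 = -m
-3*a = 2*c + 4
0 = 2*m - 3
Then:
No Solution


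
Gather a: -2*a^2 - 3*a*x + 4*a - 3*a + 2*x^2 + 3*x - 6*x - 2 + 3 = -2*a^2 + a*(1 - 3*x) + 2*x^2 - 3*x + 1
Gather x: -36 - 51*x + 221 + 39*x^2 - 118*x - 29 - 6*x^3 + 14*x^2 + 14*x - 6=-6*x^3 + 53*x^2 - 155*x + 150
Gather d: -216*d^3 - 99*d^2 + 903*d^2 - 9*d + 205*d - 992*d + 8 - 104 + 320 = -216*d^3 + 804*d^2 - 796*d + 224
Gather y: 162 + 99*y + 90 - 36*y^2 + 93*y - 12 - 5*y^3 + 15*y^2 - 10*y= -5*y^3 - 21*y^2 + 182*y + 240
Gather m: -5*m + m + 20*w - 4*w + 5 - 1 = -4*m + 16*w + 4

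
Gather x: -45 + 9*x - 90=9*x - 135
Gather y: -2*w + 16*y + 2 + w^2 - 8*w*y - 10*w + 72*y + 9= w^2 - 12*w + y*(88 - 8*w) + 11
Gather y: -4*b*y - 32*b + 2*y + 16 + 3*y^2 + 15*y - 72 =-32*b + 3*y^2 + y*(17 - 4*b) - 56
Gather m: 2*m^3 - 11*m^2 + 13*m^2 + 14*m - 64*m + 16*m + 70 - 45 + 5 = 2*m^3 + 2*m^2 - 34*m + 30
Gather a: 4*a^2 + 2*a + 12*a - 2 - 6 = 4*a^2 + 14*a - 8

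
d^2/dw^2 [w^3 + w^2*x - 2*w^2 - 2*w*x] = 6*w + 2*x - 4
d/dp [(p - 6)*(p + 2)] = 2*p - 4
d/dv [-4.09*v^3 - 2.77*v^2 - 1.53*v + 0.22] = -12.27*v^2 - 5.54*v - 1.53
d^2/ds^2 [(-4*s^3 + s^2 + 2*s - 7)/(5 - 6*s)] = 2*(144*s^3 - 360*s^2 + 300*s + 167)/(216*s^3 - 540*s^2 + 450*s - 125)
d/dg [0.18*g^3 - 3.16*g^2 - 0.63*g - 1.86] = 0.54*g^2 - 6.32*g - 0.63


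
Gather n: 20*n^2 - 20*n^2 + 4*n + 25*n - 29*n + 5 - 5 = 0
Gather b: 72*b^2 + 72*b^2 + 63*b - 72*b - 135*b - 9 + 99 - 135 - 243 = 144*b^2 - 144*b - 288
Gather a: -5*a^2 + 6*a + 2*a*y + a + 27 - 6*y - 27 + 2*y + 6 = -5*a^2 + a*(2*y + 7) - 4*y + 6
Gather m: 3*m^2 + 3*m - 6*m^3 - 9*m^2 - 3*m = -6*m^3 - 6*m^2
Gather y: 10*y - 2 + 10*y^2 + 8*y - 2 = 10*y^2 + 18*y - 4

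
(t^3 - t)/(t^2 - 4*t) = (t^2 - 1)/(t - 4)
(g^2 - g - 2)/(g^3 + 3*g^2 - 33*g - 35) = (g - 2)/(g^2 + 2*g - 35)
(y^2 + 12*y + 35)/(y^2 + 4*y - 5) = (y + 7)/(y - 1)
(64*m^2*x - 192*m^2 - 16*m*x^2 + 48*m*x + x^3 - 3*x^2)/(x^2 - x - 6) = (64*m^2 - 16*m*x + x^2)/(x + 2)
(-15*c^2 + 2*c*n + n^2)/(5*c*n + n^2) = (-3*c + n)/n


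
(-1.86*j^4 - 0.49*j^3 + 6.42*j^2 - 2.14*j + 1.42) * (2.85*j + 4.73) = -5.301*j^5 - 10.1943*j^4 + 15.9793*j^3 + 24.2676*j^2 - 6.0752*j + 6.7166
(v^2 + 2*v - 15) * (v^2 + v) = v^4 + 3*v^3 - 13*v^2 - 15*v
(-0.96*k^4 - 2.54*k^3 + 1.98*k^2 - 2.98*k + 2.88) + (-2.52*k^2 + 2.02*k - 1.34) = -0.96*k^4 - 2.54*k^3 - 0.54*k^2 - 0.96*k + 1.54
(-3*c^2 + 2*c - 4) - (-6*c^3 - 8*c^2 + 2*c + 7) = 6*c^3 + 5*c^2 - 11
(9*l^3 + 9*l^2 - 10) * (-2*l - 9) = -18*l^4 - 99*l^3 - 81*l^2 + 20*l + 90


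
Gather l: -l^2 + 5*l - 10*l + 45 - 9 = -l^2 - 5*l + 36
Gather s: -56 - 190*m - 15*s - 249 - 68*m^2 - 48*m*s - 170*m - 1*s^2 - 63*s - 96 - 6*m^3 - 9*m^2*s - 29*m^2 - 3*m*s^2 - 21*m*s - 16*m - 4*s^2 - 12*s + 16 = -6*m^3 - 97*m^2 - 376*m + s^2*(-3*m - 5) + s*(-9*m^2 - 69*m - 90) - 385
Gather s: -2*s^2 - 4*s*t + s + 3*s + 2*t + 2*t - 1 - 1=-2*s^2 + s*(4 - 4*t) + 4*t - 2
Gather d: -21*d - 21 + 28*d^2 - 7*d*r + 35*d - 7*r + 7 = 28*d^2 + d*(14 - 7*r) - 7*r - 14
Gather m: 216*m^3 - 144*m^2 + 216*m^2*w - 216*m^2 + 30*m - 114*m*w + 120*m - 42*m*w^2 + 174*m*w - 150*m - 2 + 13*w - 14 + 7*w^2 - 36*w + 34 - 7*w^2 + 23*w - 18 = 216*m^3 + m^2*(216*w - 360) + m*(-42*w^2 + 60*w)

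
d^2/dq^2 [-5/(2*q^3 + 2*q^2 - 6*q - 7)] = 20*((3*q + 1)*(2*q^3 + 2*q^2 - 6*q - 7) - 2*(3*q^2 + 2*q - 3)^2)/(2*q^3 + 2*q^2 - 6*q - 7)^3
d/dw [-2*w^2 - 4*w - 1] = -4*w - 4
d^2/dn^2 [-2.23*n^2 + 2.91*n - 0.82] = -4.46000000000000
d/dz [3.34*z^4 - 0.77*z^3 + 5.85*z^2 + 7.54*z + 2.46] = 13.36*z^3 - 2.31*z^2 + 11.7*z + 7.54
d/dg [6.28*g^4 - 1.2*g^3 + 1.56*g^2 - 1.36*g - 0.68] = 25.12*g^3 - 3.6*g^2 + 3.12*g - 1.36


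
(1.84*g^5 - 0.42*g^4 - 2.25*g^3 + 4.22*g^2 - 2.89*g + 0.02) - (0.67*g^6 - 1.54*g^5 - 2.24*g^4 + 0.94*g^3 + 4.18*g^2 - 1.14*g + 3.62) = -0.67*g^6 + 3.38*g^5 + 1.82*g^4 - 3.19*g^3 + 0.04*g^2 - 1.75*g - 3.6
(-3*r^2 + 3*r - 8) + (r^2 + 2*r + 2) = -2*r^2 + 5*r - 6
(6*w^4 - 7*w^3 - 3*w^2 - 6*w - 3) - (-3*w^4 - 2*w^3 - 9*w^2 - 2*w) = 9*w^4 - 5*w^3 + 6*w^2 - 4*w - 3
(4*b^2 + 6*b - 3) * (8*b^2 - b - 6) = 32*b^4 + 44*b^3 - 54*b^2 - 33*b + 18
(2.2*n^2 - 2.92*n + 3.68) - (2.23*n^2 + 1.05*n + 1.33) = -0.0299999999999998*n^2 - 3.97*n + 2.35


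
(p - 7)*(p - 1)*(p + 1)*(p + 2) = p^4 - 5*p^3 - 15*p^2 + 5*p + 14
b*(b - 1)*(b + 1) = b^3 - b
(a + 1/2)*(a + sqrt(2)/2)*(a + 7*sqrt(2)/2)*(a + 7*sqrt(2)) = a^4 + a^3/2 + 11*sqrt(2)*a^3 + 11*sqrt(2)*a^2/2 + 119*a^2/2 + 119*a/4 + 49*sqrt(2)*a/2 + 49*sqrt(2)/4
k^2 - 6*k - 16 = (k - 8)*(k + 2)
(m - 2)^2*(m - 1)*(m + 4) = m^4 - m^3 - 12*m^2 + 28*m - 16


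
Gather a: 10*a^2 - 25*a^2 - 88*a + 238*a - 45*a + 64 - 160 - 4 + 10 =-15*a^2 + 105*a - 90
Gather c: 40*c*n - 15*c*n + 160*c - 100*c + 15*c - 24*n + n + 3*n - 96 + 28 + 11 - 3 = c*(25*n + 75) - 20*n - 60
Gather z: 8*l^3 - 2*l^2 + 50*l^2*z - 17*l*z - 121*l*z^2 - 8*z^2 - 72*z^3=8*l^3 - 2*l^2 - 72*z^3 + z^2*(-121*l - 8) + z*(50*l^2 - 17*l)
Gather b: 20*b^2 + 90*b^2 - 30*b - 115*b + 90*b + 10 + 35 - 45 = 110*b^2 - 55*b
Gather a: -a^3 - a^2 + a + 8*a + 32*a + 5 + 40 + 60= -a^3 - a^2 + 41*a + 105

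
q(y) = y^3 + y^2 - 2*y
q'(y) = 3*y^2 + 2*y - 2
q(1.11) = 0.38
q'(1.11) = 3.92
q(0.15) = -0.27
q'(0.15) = -1.63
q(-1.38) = 2.04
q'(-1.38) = 0.95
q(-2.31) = -2.37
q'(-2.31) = 9.39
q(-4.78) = -76.81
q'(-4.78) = 56.99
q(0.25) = -0.42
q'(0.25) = -1.31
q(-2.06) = -0.38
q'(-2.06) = 6.61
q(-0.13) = 0.27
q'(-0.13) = -2.21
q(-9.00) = -630.00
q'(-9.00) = 223.00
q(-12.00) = -1560.00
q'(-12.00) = 406.00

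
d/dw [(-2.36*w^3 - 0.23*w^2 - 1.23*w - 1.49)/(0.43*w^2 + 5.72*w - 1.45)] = (-1.0148*w^4 - 26.9984*w^3 + 9.4793*w^2 + 1.9484*w + 10.3063)/(0.1849*w^4 + 4.9192*w^3 + 31.4714*w^2 - 16.588*w + 2.1025)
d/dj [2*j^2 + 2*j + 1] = 4*j + 2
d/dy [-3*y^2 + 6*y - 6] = 6 - 6*y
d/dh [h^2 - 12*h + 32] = 2*h - 12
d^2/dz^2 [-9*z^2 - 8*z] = -18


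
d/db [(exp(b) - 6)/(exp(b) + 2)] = 8*exp(b)/(exp(b) + 2)^2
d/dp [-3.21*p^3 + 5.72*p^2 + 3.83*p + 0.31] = -9.63*p^2 + 11.44*p + 3.83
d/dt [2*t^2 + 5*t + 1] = 4*t + 5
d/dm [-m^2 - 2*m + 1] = -2*m - 2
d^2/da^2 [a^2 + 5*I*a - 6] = 2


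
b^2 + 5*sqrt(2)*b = b*(b + 5*sqrt(2))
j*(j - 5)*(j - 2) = j^3 - 7*j^2 + 10*j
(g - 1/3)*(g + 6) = g^2 + 17*g/3 - 2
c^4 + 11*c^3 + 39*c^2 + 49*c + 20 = (c + 1)^2*(c + 4)*(c + 5)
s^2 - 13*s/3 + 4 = (s - 3)*(s - 4/3)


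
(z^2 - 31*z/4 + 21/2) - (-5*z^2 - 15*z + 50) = 6*z^2 + 29*z/4 - 79/2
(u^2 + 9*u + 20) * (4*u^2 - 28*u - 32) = 4*u^4 + 8*u^3 - 204*u^2 - 848*u - 640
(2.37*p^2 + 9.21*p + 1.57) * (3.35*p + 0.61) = 7.9395*p^3 + 32.2992*p^2 + 10.8776*p + 0.9577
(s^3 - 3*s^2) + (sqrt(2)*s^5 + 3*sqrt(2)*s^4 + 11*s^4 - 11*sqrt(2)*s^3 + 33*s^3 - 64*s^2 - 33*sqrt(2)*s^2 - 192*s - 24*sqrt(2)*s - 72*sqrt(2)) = sqrt(2)*s^5 + 3*sqrt(2)*s^4 + 11*s^4 - 11*sqrt(2)*s^3 + 34*s^3 - 67*s^2 - 33*sqrt(2)*s^2 - 192*s - 24*sqrt(2)*s - 72*sqrt(2)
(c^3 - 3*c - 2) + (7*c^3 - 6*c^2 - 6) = 8*c^3 - 6*c^2 - 3*c - 8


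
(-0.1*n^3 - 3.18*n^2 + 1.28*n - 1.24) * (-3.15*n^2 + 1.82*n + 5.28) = 0.315*n^5 + 9.835*n^4 - 10.3476*n^3 - 10.5548*n^2 + 4.5016*n - 6.5472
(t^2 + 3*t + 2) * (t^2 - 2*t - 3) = t^4 + t^3 - 7*t^2 - 13*t - 6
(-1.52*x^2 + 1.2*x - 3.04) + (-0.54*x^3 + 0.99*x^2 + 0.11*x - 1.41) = -0.54*x^3 - 0.53*x^2 + 1.31*x - 4.45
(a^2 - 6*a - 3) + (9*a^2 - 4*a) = 10*a^2 - 10*a - 3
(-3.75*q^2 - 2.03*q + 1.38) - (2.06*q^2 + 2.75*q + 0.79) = -5.81*q^2 - 4.78*q + 0.59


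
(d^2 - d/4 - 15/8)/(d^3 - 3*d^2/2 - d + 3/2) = (d + 5/4)/(d^2 - 1)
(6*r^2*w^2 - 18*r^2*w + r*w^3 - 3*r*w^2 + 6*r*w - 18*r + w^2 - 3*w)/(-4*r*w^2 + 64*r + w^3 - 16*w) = (-6*r^2*w^2 + 18*r^2*w - r*w^3 + 3*r*w^2 - 6*r*w + 18*r - w^2 + 3*w)/(4*r*w^2 - 64*r - w^3 + 16*w)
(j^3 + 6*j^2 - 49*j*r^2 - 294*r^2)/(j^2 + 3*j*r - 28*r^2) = (-j^2 + 7*j*r - 6*j + 42*r)/(-j + 4*r)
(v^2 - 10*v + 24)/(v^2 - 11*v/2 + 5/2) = 2*(v^2 - 10*v + 24)/(2*v^2 - 11*v + 5)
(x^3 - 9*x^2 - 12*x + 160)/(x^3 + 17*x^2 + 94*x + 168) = (x^2 - 13*x + 40)/(x^2 + 13*x + 42)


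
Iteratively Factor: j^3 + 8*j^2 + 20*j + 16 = (j + 4)*(j^2 + 4*j + 4) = (j + 2)*(j + 4)*(j + 2)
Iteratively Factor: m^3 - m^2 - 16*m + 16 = (m + 4)*(m^2 - 5*m + 4) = (m - 1)*(m + 4)*(m - 4)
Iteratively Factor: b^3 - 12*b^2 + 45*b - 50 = (b - 5)*(b^2 - 7*b + 10) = (b - 5)^2*(b - 2)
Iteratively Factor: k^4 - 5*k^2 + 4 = (k + 2)*(k^3 - 2*k^2 - k + 2) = (k - 2)*(k + 2)*(k^2 - 1) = (k - 2)*(k + 1)*(k + 2)*(k - 1)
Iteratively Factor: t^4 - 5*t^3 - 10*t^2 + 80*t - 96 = (t - 4)*(t^3 - t^2 - 14*t + 24) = (t - 4)*(t - 2)*(t^2 + t - 12) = (t - 4)*(t - 3)*(t - 2)*(t + 4)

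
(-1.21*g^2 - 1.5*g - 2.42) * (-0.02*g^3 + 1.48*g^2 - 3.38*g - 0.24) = 0.0242*g^5 - 1.7608*g^4 + 1.9182*g^3 + 1.7788*g^2 + 8.5396*g + 0.5808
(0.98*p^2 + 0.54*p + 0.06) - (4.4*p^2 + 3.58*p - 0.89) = -3.42*p^2 - 3.04*p + 0.95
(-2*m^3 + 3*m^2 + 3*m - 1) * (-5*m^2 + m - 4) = 10*m^5 - 17*m^4 - 4*m^3 - 4*m^2 - 13*m + 4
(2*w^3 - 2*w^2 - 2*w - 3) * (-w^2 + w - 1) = -2*w^5 + 4*w^4 - 2*w^3 + 3*w^2 - w + 3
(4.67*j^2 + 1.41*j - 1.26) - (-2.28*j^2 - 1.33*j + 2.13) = 6.95*j^2 + 2.74*j - 3.39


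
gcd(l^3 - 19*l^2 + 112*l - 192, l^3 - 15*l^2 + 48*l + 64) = l^2 - 16*l + 64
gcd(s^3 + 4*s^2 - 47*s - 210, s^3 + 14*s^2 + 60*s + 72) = s + 6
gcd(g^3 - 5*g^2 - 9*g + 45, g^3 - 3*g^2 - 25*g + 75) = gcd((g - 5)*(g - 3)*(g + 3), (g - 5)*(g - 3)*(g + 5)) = g^2 - 8*g + 15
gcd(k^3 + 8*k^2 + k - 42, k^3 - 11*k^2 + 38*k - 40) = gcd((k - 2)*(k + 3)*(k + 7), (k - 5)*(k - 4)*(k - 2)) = k - 2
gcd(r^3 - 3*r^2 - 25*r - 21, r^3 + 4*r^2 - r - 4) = r + 1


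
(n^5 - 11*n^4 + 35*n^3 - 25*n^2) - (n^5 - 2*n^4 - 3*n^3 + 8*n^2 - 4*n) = -9*n^4 + 38*n^3 - 33*n^2 + 4*n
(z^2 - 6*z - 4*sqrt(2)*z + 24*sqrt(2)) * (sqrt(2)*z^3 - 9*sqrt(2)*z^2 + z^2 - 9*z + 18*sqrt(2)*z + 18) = sqrt(2)*z^5 - 15*sqrt(2)*z^4 - 7*z^4 + 68*sqrt(2)*z^3 + 105*z^3 - 504*z^2 - 48*sqrt(2)*z^2 - 288*sqrt(2)*z + 756*z + 432*sqrt(2)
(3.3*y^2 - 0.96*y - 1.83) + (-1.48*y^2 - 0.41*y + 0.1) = 1.82*y^2 - 1.37*y - 1.73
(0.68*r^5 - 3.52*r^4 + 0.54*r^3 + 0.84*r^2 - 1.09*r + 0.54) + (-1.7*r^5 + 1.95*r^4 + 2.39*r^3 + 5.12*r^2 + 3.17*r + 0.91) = -1.02*r^5 - 1.57*r^4 + 2.93*r^3 + 5.96*r^2 + 2.08*r + 1.45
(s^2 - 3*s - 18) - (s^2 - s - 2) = -2*s - 16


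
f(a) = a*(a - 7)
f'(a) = 2*a - 7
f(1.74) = -9.15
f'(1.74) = -3.52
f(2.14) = -10.40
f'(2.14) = -2.72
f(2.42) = -11.08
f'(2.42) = -2.16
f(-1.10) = 8.91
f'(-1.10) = -9.20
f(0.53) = -3.43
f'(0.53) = -5.94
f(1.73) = -9.12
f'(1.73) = -3.54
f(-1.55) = 13.25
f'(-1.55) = -10.10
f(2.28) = -10.76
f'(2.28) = -2.44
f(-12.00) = 228.00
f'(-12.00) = -31.00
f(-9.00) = 144.00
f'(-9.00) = -25.00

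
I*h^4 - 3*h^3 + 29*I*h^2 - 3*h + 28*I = (h - 4*I)*(h + I)*(h + 7*I)*(I*h + 1)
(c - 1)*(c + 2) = c^2 + c - 2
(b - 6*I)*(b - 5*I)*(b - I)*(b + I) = b^4 - 11*I*b^3 - 29*b^2 - 11*I*b - 30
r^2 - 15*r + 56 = (r - 8)*(r - 7)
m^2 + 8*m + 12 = (m + 2)*(m + 6)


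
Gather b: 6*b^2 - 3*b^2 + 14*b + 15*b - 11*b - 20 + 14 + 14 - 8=3*b^2 + 18*b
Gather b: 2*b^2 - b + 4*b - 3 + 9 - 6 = 2*b^2 + 3*b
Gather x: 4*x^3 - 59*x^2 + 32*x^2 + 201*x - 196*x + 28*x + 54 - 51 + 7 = 4*x^3 - 27*x^2 + 33*x + 10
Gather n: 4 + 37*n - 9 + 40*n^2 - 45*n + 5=40*n^2 - 8*n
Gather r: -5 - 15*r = -15*r - 5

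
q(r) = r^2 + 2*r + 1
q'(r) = 2*r + 2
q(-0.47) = 0.28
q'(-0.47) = 1.06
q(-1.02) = 0.00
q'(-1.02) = -0.04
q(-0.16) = 0.71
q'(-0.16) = 1.68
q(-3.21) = 4.88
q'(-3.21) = -4.42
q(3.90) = 24.01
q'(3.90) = 9.80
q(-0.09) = 0.83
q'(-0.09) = 1.82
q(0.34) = 1.80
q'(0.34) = 2.68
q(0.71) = 2.92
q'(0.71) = 3.42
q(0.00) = 1.00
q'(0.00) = 2.00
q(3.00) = 16.00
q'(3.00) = 8.00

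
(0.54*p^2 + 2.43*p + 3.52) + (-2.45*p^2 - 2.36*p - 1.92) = -1.91*p^2 + 0.0700000000000003*p + 1.6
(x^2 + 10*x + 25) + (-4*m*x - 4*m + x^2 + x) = -4*m*x - 4*m + 2*x^2 + 11*x + 25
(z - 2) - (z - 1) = -1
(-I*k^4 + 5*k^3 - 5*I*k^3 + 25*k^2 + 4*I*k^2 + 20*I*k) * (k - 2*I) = -I*k^5 + 3*k^4 - 5*I*k^4 + 15*k^3 - 6*I*k^3 + 8*k^2 - 30*I*k^2 + 40*k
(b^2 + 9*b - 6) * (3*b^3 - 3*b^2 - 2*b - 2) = 3*b^5 + 24*b^4 - 47*b^3 - 2*b^2 - 6*b + 12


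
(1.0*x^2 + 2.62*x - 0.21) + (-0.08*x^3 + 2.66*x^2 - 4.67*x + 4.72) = -0.08*x^3 + 3.66*x^2 - 2.05*x + 4.51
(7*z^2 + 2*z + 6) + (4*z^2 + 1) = 11*z^2 + 2*z + 7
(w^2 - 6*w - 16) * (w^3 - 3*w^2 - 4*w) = w^5 - 9*w^4 - 2*w^3 + 72*w^2 + 64*w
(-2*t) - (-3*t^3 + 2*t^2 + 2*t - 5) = 3*t^3 - 2*t^2 - 4*t + 5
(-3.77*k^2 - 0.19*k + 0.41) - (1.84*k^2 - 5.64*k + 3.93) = -5.61*k^2 + 5.45*k - 3.52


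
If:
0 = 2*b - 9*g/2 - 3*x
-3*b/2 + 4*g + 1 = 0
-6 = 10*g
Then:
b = -14/15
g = -3/5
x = 5/18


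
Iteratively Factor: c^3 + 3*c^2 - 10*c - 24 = (c + 2)*(c^2 + c - 12) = (c + 2)*(c + 4)*(c - 3)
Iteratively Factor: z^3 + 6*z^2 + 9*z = (z + 3)*(z^2 + 3*z) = (z + 3)^2*(z)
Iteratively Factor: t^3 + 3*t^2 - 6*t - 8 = (t + 4)*(t^2 - t - 2) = (t - 2)*(t + 4)*(t + 1)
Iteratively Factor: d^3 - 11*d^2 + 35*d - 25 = (d - 1)*(d^2 - 10*d + 25) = (d - 5)*(d - 1)*(d - 5)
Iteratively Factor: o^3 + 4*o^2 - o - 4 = (o + 4)*(o^2 - 1) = (o - 1)*(o + 4)*(o + 1)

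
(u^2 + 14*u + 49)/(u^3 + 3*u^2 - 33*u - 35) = (u + 7)/(u^2 - 4*u - 5)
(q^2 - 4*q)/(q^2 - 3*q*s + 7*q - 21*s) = q*(q - 4)/(q^2 - 3*q*s + 7*q - 21*s)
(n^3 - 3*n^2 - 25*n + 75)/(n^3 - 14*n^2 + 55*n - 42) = (n^3 - 3*n^2 - 25*n + 75)/(n^3 - 14*n^2 + 55*n - 42)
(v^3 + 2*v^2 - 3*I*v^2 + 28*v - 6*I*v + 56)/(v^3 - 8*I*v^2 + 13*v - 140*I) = (v + 2)/(v - 5*I)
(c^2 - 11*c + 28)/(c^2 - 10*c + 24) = (c - 7)/(c - 6)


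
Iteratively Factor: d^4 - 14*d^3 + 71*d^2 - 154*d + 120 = (d - 3)*(d^3 - 11*d^2 + 38*d - 40) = (d - 4)*(d - 3)*(d^2 - 7*d + 10) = (d - 4)*(d - 3)*(d - 2)*(d - 5)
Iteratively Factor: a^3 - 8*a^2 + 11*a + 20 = (a - 5)*(a^2 - 3*a - 4) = (a - 5)*(a + 1)*(a - 4)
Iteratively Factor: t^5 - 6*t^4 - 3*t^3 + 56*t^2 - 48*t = (t - 4)*(t^4 - 2*t^3 - 11*t^2 + 12*t) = (t - 4)*(t - 1)*(t^3 - t^2 - 12*t) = t*(t - 4)*(t - 1)*(t^2 - t - 12) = t*(t - 4)*(t - 1)*(t + 3)*(t - 4)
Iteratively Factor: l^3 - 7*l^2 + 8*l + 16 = (l - 4)*(l^2 - 3*l - 4) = (l - 4)*(l + 1)*(l - 4)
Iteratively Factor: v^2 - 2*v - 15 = (v + 3)*(v - 5)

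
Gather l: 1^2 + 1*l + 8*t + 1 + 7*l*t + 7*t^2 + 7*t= l*(7*t + 1) + 7*t^2 + 15*t + 2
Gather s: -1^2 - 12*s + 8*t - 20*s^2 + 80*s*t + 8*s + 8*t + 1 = -20*s^2 + s*(80*t - 4) + 16*t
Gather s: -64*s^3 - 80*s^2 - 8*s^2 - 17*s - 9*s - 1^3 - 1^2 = -64*s^3 - 88*s^2 - 26*s - 2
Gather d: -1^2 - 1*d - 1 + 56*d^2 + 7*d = 56*d^2 + 6*d - 2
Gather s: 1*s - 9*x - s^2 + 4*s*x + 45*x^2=-s^2 + s*(4*x + 1) + 45*x^2 - 9*x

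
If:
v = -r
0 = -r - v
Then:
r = -v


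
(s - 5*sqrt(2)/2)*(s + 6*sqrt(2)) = s^2 + 7*sqrt(2)*s/2 - 30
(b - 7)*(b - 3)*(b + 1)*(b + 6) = b^4 - 3*b^3 - 43*b^2 + 87*b + 126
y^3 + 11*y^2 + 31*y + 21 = (y + 1)*(y + 3)*(y + 7)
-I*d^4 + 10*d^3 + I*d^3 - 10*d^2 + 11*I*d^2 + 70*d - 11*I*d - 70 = (d - 2*I)*(d + 5*I)*(d + 7*I)*(-I*d + I)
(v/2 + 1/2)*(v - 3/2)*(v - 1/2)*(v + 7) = v^4/2 + 3*v^3 - 33*v^2/8 - 4*v + 21/8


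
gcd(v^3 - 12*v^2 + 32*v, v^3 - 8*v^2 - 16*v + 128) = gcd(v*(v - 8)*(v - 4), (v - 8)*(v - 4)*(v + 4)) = v^2 - 12*v + 32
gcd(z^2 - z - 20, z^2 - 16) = z + 4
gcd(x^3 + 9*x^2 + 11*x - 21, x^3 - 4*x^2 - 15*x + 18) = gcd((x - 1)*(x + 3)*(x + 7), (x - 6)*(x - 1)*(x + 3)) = x^2 + 2*x - 3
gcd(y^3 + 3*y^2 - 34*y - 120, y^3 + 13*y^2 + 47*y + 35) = y + 5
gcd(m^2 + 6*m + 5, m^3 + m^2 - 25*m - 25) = m^2 + 6*m + 5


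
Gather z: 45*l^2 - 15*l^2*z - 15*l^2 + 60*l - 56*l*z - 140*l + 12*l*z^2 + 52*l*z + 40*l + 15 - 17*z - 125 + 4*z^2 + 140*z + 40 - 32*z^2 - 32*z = 30*l^2 - 40*l + z^2*(12*l - 28) + z*(-15*l^2 - 4*l + 91) - 70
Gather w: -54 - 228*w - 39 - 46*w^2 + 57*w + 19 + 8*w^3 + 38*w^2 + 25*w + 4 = 8*w^3 - 8*w^2 - 146*w - 70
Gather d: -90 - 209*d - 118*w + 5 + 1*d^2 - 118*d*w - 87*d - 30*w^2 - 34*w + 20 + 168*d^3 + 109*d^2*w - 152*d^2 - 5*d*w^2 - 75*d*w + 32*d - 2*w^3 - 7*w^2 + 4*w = 168*d^3 + d^2*(109*w - 151) + d*(-5*w^2 - 193*w - 264) - 2*w^3 - 37*w^2 - 148*w - 65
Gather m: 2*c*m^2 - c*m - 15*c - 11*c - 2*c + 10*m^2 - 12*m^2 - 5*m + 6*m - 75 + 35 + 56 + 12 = -28*c + m^2*(2*c - 2) + m*(1 - c) + 28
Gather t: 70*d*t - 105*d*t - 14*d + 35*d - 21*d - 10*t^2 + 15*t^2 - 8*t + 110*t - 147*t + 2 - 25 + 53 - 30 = 5*t^2 + t*(-35*d - 45)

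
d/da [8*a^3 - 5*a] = 24*a^2 - 5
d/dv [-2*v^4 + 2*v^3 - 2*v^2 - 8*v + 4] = -8*v^3 + 6*v^2 - 4*v - 8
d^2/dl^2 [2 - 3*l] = 0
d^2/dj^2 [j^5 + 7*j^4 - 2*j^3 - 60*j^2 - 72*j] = 20*j^3 + 84*j^2 - 12*j - 120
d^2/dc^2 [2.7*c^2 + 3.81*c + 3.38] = 5.40000000000000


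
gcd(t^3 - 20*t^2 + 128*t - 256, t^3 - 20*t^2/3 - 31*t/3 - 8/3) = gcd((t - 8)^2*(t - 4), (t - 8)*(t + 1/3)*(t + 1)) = t - 8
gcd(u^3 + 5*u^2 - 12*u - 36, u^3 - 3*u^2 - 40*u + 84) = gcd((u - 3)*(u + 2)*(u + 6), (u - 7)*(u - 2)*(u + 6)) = u + 6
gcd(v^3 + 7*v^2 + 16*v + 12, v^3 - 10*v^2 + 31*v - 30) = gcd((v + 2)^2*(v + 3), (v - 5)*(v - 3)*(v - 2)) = 1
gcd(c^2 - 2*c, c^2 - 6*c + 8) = c - 2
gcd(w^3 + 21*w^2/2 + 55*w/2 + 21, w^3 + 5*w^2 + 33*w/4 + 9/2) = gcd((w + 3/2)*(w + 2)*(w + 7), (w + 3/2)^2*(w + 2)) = w^2 + 7*w/2 + 3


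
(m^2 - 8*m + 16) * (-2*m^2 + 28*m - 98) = -2*m^4 + 44*m^3 - 354*m^2 + 1232*m - 1568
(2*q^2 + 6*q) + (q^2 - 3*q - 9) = 3*q^2 + 3*q - 9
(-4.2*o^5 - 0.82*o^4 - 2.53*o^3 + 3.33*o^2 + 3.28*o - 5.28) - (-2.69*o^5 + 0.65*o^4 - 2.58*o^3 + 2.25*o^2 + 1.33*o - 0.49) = -1.51*o^5 - 1.47*o^4 + 0.0500000000000003*o^3 + 1.08*o^2 + 1.95*o - 4.79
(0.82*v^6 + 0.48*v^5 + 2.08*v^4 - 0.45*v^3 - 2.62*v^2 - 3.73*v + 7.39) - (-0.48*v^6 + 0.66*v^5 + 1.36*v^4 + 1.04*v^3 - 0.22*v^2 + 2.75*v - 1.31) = 1.3*v^6 - 0.18*v^5 + 0.72*v^4 - 1.49*v^3 - 2.4*v^2 - 6.48*v + 8.7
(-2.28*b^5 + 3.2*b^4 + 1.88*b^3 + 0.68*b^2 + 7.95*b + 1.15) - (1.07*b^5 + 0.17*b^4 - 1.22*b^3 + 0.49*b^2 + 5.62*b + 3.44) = -3.35*b^5 + 3.03*b^4 + 3.1*b^3 + 0.19*b^2 + 2.33*b - 2.29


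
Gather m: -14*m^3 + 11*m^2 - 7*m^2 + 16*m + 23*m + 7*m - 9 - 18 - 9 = -14*m^3 + 4*m^2 + 46*m - 36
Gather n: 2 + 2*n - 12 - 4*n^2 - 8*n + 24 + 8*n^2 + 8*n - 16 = 4*n^2 + 2*n - 2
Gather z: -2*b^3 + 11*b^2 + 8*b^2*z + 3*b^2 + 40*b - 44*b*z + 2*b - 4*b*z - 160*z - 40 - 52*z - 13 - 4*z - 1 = -2*b^3 + 14*b^2 + 42*b + z*(8*b^2 - 48*b - 216) - 54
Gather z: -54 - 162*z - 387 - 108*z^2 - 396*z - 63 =-108*z^2 - 558*z - 504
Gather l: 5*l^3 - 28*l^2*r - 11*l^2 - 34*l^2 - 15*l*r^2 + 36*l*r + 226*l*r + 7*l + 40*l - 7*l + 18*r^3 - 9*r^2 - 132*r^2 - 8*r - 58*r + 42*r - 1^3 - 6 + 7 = 5*l^3 + l^2*(-28*r - 45) + l*(-15*r^2 + 262*r + 40) + 18*r^3 - 141*r^2 - 24*r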